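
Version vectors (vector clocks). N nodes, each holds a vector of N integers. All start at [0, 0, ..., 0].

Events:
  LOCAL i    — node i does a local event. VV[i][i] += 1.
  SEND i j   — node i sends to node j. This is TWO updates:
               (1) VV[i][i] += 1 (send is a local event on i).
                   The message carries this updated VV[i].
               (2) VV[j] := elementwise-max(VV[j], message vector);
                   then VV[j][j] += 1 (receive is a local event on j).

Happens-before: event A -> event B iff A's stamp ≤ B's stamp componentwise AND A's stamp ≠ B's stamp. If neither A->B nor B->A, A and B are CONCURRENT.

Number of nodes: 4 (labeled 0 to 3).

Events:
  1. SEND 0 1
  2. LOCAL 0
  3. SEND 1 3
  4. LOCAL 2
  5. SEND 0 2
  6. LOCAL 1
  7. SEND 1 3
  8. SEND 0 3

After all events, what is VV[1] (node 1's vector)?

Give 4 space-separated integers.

Answer: 1 4 0 0

Derivation:
Initial: VV[0]=[0, 0, 0, 0]
Initial: VV[1]=[0, 0, 0, 0]
Initial: VV[2]=[0, 0, 0, 0]
Initial: VV[3]=[0, 0, 0, 0]
Event 1: SEND 0->1: VV[0][0]++ -> VV[0]=[1, 0, 0, 0], msg_vec=[1, 0, 0, 0]; VV[1]=max(VV[1],msg_vec) then VV[1][1]++ -> VV[1]=[1, 1, 0, 0]
Event 2: LOCAL 0: VV[0][0]++ -> VV[0]=[2, 0, 0, 0]
Event 3: SEND 1->3: VV[1][1]++ -> VV[1]=[1, 2, 0, 0], msg_vec=[1, 2, 0, 0]; VV[3]=max(VV[3],msg_vec) then VV[3][3]++ -> VV[3]=[1, 2, 0, 1]
Event 4: LOCAL 2: VV[2][2]++ -> VV[2]=[0, 0, 1, 0]
Event 5: SEND 0->2: VV[0][0]++ -> VV[0]=[3, 0, 0, 0], msg_vec=[3, 0, 0, 0]; VV[2]=max(VV[2],msg_vec) then VV[2][2]++ -> VV[2]=[3, 0, 2, 0]
Event 6: LOCAL 1: VV[1][1]++ -> VV[1]=[1, 3, 0, 0]
Event 7: SEND 1->3: VV[1][1]++ -> VV[1]=[1, 4, 0, 0], msg_vec=[1, 4, 0, 0]; VV[3]=max(VV[3],msg_vec) then VV[3][3]++ -> VV[3]=[1, 4, 0, 2]
Event 8: SEND 0->3: VV[0][0]++ -> VV[0]=[4, 0, 0, 0], msg_vec=[4, 0, 0, 0]; VV[3]=max(VV[3],msg_vec) then VV[3][3]++ -> VV[3]=[4, 4, 0, 3]
Final vectors: VV[0]=[4, 0, 0, 0]; VV[1]=[1, 4, 0, 0]; VV[2]=[3, 0, 2, 0]; VV[3]=[4, 4, 0, 3]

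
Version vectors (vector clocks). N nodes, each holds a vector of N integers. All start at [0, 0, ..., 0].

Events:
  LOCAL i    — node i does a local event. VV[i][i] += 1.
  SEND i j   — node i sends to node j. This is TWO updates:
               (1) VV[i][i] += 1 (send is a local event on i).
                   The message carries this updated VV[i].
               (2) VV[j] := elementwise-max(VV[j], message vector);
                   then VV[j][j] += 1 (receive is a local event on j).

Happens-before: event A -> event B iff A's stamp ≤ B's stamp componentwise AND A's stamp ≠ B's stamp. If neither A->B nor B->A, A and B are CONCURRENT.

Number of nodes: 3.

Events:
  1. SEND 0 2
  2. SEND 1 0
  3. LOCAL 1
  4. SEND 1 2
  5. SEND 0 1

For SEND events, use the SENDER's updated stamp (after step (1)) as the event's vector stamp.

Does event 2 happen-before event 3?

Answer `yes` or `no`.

Initial: VV[0]=[0, 0, 0]
Initial: VV[1]=[0, 0, 0]
Initial: VV[2]=[0, 0, 0]
Event 1: SEND 0->2: VV[0][0]++ -> VV[0]=[1, 0, 0], msg_vec=[1, 0, 0]; VV[2]=max(VV[2],msg_vec) then VV[2][2]++ -> VV[2]=[1, 0, 1]
Event 2: SEND 1->0: VV[1][1]++ -> VV[1]=[0, 1, 0], msg_vec=[0, 1, 0]; VV[0]=max(VV[0],msg_vec) then VV[0][0]++ -> VV[0]=[2, 1, 0]
Event 3: LOCAL 1: VV[1][1]++ -> VV[1]=[0, 2, 0]
Event 4: SEND 1->2: VV[1][1]++ -> VV[1]=[0, 3, 0], msg_vec=[0, 3, 0]; VV[2]=max(VV[2],msg_vec) then VV[2][2]++ -> VV[2]=[1, 3, 2]
Event 5: SEND 0->1: VV[0][0]++ -> VV[0]=[3, 1, 0], msg_vec=[3, 1, 0]; VV[1]=max(VV[1],msg_vec) then VV[1][1]++ -> VV[1]=[3, 4, 0]
Event 2 stamp: [0, 1, 0]
Event 3 stamp: [0, 2, 0]
[0, 1, 0] <= [0, 2, 0]? True. Equal? False. Happens-before: True

Answer: yes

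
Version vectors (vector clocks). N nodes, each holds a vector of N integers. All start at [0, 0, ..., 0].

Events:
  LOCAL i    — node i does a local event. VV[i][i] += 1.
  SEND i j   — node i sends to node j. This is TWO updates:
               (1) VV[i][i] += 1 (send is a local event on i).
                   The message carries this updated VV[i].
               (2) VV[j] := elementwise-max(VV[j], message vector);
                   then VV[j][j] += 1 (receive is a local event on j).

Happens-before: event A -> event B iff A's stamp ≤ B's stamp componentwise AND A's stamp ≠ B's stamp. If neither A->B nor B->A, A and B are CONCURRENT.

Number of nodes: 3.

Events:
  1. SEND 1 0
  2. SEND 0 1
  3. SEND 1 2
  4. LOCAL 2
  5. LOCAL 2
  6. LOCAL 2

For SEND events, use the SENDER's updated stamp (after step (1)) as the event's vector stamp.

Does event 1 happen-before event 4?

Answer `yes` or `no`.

Answer: yes

Derivation:
Initial: VV[0]=[0, 0, 0]
Initial: VV[1]=[0, 0, 0]
Initial: VV[2]=[0, 0, 0]
Event 1: SEND 1->0: VV[1][1]++ -> VV[1]=[0, 1, 0], msg_vec=[0, 1, 0]; VV[0]=max(VV[0],msg_vec) then VV[0][0]++ -> VV[0]=[1, 1, 0]
Event 2: SEND 0->1: VV[0][0]++ -> VV[0]=[2, 1, 0], msg_vec=[2, 1, 0]; VV[1]=max(VV[1],msg_vec) then VV[1][1]++ -> VV[1]=[2, 2, 0]
Event 3: SEND 1->2: VV[1][1]++ -> VV[1]=[2, 3, 0], msg_vec=[2, 3, 0]; VV[2]=max(VV[2],msg_vec) then VV[2][2]++ -> VV[2]=[2, 3, 1]
Event 4: LOCAL 2: VV[2][2]++ -> VV[2]=[2, 3, 2]
Event 5: LOCAL 2: VV[2][2]++ -> VV[2]=[2, 3, 3]
Event 6: LOCAL 2: VV[2][2]++ -> VV[2]=[2, 3, 4]
Event 1 stamp: [0, 1, 0]
Event 4 stamp: [2, 3, 2]
[0, 1, 0] <= [2, 3, 2]? True. Equal? False. Happens-before: True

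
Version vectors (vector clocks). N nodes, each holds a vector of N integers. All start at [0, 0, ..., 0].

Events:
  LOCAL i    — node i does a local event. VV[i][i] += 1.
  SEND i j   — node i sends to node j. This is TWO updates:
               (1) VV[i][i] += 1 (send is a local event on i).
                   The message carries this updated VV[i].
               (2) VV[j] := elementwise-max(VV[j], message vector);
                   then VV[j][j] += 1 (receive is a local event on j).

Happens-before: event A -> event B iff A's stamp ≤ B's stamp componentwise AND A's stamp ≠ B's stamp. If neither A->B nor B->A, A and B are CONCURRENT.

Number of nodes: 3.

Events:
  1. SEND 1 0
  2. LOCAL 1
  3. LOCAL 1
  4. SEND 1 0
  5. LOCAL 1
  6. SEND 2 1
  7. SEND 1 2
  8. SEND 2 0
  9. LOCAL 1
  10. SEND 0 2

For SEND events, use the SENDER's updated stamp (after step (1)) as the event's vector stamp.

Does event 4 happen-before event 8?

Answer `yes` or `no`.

Answer: yes

Derivation:
Initial: VV[0]=[0, 0, 0]
Initial: VV[1]=[0, 0, 0]
Initial: VV[2]=[0, 0, 0]
Event 1: SEND 1->0: VV[1][1]++ -> VV[1]=[0, 1, 0], msg_vec=[0, 1, 0]; VV[0]=max(VV[0],msg_vec) then VV[0][0]++ -> VV[0]=[1, 1, 0]
Event 2: LOCAL 1: VV[1][1]++ -> VV[1]=[0, 2, 0]
Event 3: LOCAL 1: VV[1][1]++ -> VV[1]=[0, 3, 0]
Event 4: SEND 1->0: VV[1][1]++ -> VV[1]=[0, 4, 0], msg_vec=[0, 4, 0]; VV[0]=max(VV[0],msg_vec) then VV[0][0]++ -> VV[0]=[2, 4, 0]
Event 5: LOCAL 1: VV[1][1]++ -> VV[1]=[0, 5, 0]
Event 6: SEND 2->1: VV[2][2]++ -> VV[2]=[0, 0, 1], msg_vec=[0, 0, 1]; VV[1]=max(VV[1],msg_vec) then VV[1][1]++ -> VV[1]=[0, 6, 1]
Event 7: SEND 1->2: VV[1][1]++ -> VV[1]=[0, 7, 1], msg_vec=[0, 7, 1]; VV[2]=max(VV[2],msg_vec) then VV[2][2]++ -> VV[2]=[0, 7, 2]
Event 8: SEND 2->0: VV[2][2]++ -> VV[2]=[0, 7, 3], msg_vec=[0, 7, 3]; VV[0]=max(VV[0],msg_vec) then VV[0][0]++ -> VV[0]=[3, 7, 3]
Event 9: LOCAL 1: VV[1][1]++ -> VV[1]=[0, 8, 1]
Event 10: SEND 0->2: VV[0][0]++ -> VV[0]=[4, 7, 3], msg_vec=[4, 7, 3]; VV[2]=max(VV[2],msg_vec) then VV[2][2]++ -> VV[2]=[4, 7, 4]
Event 4 stamp: [0, 4, 0]
Event 8 stamp: [0, 7, 3]
[0, 4, 0] <= [0, 7, 3]? True. Equal? False. Happens-before: True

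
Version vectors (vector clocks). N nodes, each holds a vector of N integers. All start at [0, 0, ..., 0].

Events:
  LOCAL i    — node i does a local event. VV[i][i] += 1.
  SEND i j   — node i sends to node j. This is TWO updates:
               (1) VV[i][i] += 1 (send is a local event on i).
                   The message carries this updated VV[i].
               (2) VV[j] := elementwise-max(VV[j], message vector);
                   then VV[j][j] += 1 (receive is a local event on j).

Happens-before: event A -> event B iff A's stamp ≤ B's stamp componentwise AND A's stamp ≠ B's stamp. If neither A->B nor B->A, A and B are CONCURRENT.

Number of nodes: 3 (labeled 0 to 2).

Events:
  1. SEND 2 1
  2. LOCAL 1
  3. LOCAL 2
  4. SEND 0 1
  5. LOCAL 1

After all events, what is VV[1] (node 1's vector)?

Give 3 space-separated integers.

Initial: VV[0]=[0, 0, 0]
Initial: VV[1]=[0, 0, 0]
Initial: VV[2]=[0, 0, 0]
Event 1: SEND 2->1: VV[2][2]++ -> VV[2]=[0, 0, 1], msg_vec=[0, 0, 1]; VV[1]=max(VV[1],msg_vec) then VV[1][1]++ -> VV[1]=[0, 1, 1]
Event 2: LOCAL 1: VV[1][1]++ -> VV[1]=[0, 2, 1]
Event 3: LOCAL 2: VV[2][2]++ -> VV[2]=[0, 0, 2]
Event 4: SEND 0->1: VV[0][0]++ -> VV[0]=[1, 0, 0], msg_vec=[1, 0, 0]; VV[1]=max(VV[1],msg_vec) then VV[1][1]++ -> VV[1]=[1, 3, 1]
Event 5: LOCAL 1: VV[1][1]++ -> VV[1]=[1, 4, 1]
Final vectors: VV[0]=[1, 0, 0]; VV[1]=[1, 4, 1]; VV[2]=[0, 0, 2]

Answer: 1 4 1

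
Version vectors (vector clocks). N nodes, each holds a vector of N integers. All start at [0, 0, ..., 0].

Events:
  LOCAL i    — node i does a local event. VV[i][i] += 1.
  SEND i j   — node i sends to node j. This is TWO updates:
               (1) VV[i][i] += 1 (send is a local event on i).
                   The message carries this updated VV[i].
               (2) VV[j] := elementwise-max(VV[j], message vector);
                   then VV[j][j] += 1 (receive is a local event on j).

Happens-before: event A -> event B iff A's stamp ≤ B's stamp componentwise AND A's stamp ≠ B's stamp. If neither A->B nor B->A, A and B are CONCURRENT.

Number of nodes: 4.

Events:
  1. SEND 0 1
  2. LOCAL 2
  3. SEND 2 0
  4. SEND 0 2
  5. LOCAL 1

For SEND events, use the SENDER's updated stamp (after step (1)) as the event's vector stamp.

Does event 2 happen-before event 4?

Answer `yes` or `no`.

Answer: yes

Derivation:
Initial: VV[0]=[0, 0, 0, 0]
Initial: VV[1]=[0, 0, 0, 0]
Initial: VV[2]=[0, 0, 0, 0]
Initial: VV[3]=[0, 0, 0, 0]
Event 1: SEND 0->1: VV[0][0]++ -> VV[0]=[1, 0, 0, 0], msg_vec=[1, 0, 0, 0]; VV[1]=max(VV[1],msg_vec) then VV[1][1]++ -> VV[1]=[1, 1, 0, 0]
Event 2: LOCAL 2: VV[2][2]++ -> VV[2]=[0, 0, 1, 0]
Event 3: SEND 2->0: VV[2][2]++ -> VV[2]=[0, 0, 2, 0], msg_vec=[0, 0, 2, 0]; VV[0]=max(VV[0],msg_vec) then VV[0][0]++ -> VV[0]=[2, 0, 2, 0]
Event 4: SEND 0->2: VV[0][0]++ -> VV[0]=[3, 0, 2, 0], msg_vec=[3, 0, 2, 0]; VV[2]=max(VV[2],msg_vec) then VV[2][2]++ -> VV[2]=[3, 0, 3, 0]
Event 5: LOCAL 1: VV[1][1]++ -> VV[1]=[1, 2, 0, 0]
Event 2 stamp: [0, 0, 1, 0]
Event 4 stamp: [3, 0, 2, 0]
[0, 0, 1, 0] <= [3, 0, 2, 0]? True. Equal? False. Happens-before: True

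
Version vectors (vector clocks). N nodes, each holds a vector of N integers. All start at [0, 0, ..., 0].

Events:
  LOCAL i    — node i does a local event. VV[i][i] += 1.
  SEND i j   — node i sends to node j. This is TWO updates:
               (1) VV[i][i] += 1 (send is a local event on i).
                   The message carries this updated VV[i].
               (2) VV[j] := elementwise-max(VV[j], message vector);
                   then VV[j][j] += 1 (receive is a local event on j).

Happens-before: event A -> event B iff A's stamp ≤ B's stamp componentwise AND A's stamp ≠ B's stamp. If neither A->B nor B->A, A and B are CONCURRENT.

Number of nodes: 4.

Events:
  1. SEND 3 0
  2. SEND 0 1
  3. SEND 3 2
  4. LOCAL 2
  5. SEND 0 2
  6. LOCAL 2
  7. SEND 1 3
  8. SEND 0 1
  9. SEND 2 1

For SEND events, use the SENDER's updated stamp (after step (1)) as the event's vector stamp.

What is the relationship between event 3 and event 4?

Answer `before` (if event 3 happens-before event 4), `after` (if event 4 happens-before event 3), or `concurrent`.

Answer: before

Derivation:
Initial: VV[0]=[0, 0, 0, 0]
Initial: VV[1]=[0, 0, 0, 0]
Initial: VV[2]=[0, 0, 0, 0]
Initial: VV[3]=[0, 0, 0, 0]
Event 1: SEND 3->0: VV[3][3]++ -> VV[3]=[0, 0, 0, 1], msg_vec=[0, 0, 0, 1]; VV[0]=max(VV[0],msg_vec) then VV[0][0]++ -> VV[0]=[1, 0, 0, 1]
Event 2: SEND 0->1: VV[0][0]++ -> VV[0]=[2, 0, 0, 1], msg_vec=[2, 0, 0, 1]; VV[1]=max(VV[1],msg_vec) then VV[1][1]++ -> VV[1]=[2, 1, 0, 1]
Event 3: SEND 3->2: VV[3][3]++ -> VV[3]=[0, 0, 0, 2], msg_vec=[0, 0, 0, 2]; VV[2]=max(VV[2],msg_vec) then VV[2][2]++ -> VV[2]=[0, 0, 1, 2]
Event 4: LOCAL 2: VV[2][2]++ -> VV[2]=[0, 0, 2, 2]
Event 5: SEND 0->2: VV[0][0]++ -> VV[0]=[3, 0, 0, 1], msg_vec=[3, 0, 0, 1]; VV[2]=max(VV[2],msg_vec) then VV[2][2]++ -> VV[2]=[3, 0, 3, 2]
Event 6: LOCAL 2: VV[2][2]++ -> VV[2]=[3, 0, 4, 2]
Event 7: SEND 1->3: VV[1][1]++ -> VV[1]=[2, 2, 0, 1], msg_vec=[2, 2, 0, 1]; VV[3]=max(VV[3],msg_vec) then VV[3][3]++ -> VV[3]=[2, 2, 0, 3]
Event 8: SEND 0->1: VV[0][0]++ -> VV[0]=[4, 0, 0, 1], msg_vec=[4, 0, 0, 1]; VV[1]=max(VV[1],msg_vec) then VV[1][1]++ -> VV[1]=[4, 3, 0, 1]
Event 9: SEND 2->1: VV[2][2]++ -> VV[2]=[3, 0, 5, 2], msg_vec=[3, 0, 5, 2]; VV[1]=max(VV[1],msg_vec) then VV[1][1]++ -> VV[1]=[4, 4, 5, 2]
Event 3 stamp: [0, 0, 0, 2]
Event 4 stamp: [0, 0, 2, 2]
[0, 0, 0, 2] <= [0, 0, 2, 2]? True
[0, 0, 2, 2] <= [0, 0, 0, 2]? False
Relation: before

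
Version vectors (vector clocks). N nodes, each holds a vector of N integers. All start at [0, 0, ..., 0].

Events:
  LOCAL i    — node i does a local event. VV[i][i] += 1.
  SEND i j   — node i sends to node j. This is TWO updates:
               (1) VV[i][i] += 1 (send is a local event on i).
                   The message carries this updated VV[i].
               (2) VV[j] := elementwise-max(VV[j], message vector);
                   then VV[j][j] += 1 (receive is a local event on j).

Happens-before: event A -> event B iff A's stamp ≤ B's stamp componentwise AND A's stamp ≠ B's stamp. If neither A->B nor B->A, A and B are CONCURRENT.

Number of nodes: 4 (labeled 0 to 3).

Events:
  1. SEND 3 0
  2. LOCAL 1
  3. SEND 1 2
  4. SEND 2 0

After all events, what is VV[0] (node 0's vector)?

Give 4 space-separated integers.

Initial: VV[0]=[0, 0, 0, 0]
Initial: VV[1]=[0, 0, 0, 0]
Initial: VV[2]=[0, 0, 0, 0]
Initial: VV[3]=[0, 0, 0, 0]
Event 1: SEND 3->0: VV[3][3]++ -> VV[3]=[0, 0, 0, 1], msg_vec=[0, 0, 0, 1]; VV[0]=max(VV[0],msg_vec) then VV[0][0]++ -> VV[0]=[1, 0, 0, 1]
Event 2: LOCAL 1: VV[1][1]++ -> VV[1]=[0, 1, 0, 0]
Event 3: SEND 1->2: VV[1][1]++ -> VV[1]=[0, 2, 0, 0], msg_vec=[0, 2, 0, 0]; VV[2]=max(VV[2],msg_vec) then VV[2][2]++ -> VV[2]=[0, 2, 1, 0]
Event 4: SEND 2->0: VV[2][2]++ -> VV[2]=[0, 2, 2, 0], msg_vec=[0, 2, 2, 0]; VV[0]=max(VV[0],msg_vec) then VV[0][0]++ -> VV[0]=[2, 2, 2, 1]
Final vectors: VV[0]=[2, 2, 2, 1]; VV[1]=[0, 2, 0, 0]; VV[2]=[0, 2, 2, 0]; VV[3]=[0, 0, 0, 1]

Answer: 2 2 2 1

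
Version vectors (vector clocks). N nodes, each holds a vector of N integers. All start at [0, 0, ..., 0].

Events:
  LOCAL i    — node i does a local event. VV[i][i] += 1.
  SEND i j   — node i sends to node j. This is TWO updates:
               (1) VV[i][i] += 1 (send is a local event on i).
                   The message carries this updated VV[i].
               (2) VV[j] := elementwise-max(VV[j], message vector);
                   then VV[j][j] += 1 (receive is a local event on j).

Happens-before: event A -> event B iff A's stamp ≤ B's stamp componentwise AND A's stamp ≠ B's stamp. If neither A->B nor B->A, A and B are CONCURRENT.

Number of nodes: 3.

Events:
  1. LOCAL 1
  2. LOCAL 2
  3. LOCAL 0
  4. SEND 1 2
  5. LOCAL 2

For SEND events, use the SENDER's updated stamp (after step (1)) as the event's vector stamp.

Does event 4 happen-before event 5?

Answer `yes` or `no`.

Initial: VV[0]=[0, 0, 0]
Initial: VV[1]=[0, 0, 0]
Initial: VV[2]=[0, 0, 0]
Event 1: LOCAL 1: VV[1][1]++ -> VV[1]=[0, 1, 0]
Event 2: LOCAL 2: VV[2][2]++ -> VV[2]=[0, 0, 1]
Event 3: LOCAL 0: VV[0][0]++ -> VV[0]=[1, 0, 0]
Event 4: SEND 1->2: VV[1][1]++ -> VV[1]=[0, 2, 0], msg_vec=[0, 2, 0]; VV[2]=max(VV[2],msg_vec) then VV[2][2]++ -> VV[2]=[0, 2, 2]
Event 5: LOCAL 2: VV[2][2]++ -> VV[2]=[0, 2, 3]
Event 4 stamp: [0, 2, 0]
Event 5 stamp: [0, 2, 3]
[0, 2, 0] <= [0, 2, 3]? True. Equal? False. Happens-before: True

Answer: yes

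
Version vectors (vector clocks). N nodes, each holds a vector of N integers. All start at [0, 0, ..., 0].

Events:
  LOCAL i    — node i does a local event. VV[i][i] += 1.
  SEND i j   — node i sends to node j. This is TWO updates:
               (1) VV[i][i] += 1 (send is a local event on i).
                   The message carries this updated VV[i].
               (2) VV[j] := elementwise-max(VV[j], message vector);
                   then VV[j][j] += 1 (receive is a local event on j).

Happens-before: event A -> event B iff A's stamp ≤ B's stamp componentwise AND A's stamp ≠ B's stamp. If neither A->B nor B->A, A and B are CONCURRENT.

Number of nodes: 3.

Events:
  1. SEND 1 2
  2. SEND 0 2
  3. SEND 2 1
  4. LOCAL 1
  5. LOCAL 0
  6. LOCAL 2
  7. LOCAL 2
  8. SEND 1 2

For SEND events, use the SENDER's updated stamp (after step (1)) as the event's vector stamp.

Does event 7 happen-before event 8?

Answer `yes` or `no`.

Initial: VV[0]=[0, 0, 0]
Initial: VV[1]=[0, 0, 0]
Initial: VV[2]=[0, 0, 0]
Event 1: SEND 1->2: VV[1][1]++ -> VV[1]=[0, 1, 0], msg_vec=[0, 1, 0]; VV[2]=max(VV[2],msg_vec) then VV[2][2]++ -> VV[2]=[0, 1, 1]
Event 2: SEND 0->2: VV[0][0]++ -> VV[0]=[1, 0, 0], msg_vec=[1, 0, 0]; VV[2]=max(VV[2],msg_vec) then VV[2][2]++ -> VV[2]=[1, 1, 2]
Event 3: SEND 2->1: VV[2][2]++ -> VV[2]=[1, 1, 3], msg_vec=[1, 1, 3]; VV[1]=max(VV[1],msg_vec) then VV[1][1]++ -> VV[1]=[1, 2, 3]
Event 4: LOCAL 1: VV[1][1]++ -> VV[1]=[1, 3, 3]
Event 5: LOCAL 0: VV[0][0]++ -> VV[0]=[2, 0, 0]
Event 6: LOCAL 2: VV[2][2]++ -> VV[2]=[1, 1, 4]
Event 7: LOCAL 2: VV[2][2]++ -> VV[2]=[1, 1, 5]
Event 8: SEND 1->2: VV[1][1]++ -> VV[1]=[1, 4, 3], msg_vec=[1, 4, 3]; VV[2]=max(VV[2],msg_vec) then VV[2][2]++ -> VV[2]=[1, 4, 6]
Event 7 stamp: [1, 1, 5]
Event 8 stamp: [1, 4, 3]
[1, 1, 5] <= [1, 4, 3]? False. Equal? False. Happens-before: False

Answer: no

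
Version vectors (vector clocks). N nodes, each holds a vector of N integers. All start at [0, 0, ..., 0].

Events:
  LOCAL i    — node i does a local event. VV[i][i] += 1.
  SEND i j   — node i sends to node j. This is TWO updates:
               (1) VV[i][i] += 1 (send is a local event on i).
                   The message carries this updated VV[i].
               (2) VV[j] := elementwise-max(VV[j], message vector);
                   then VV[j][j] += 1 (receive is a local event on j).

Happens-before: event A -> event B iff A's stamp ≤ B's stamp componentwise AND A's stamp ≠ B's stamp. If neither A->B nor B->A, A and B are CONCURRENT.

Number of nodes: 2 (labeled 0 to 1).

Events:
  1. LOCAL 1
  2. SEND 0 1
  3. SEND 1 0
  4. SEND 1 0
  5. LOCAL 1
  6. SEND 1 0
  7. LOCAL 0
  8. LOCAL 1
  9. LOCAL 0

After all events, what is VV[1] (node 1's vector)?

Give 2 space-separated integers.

Initial: VV[0]=[0, 0]
Initial: VV[1]=[0, 0]
Event 1: LOCAL 1: VV[1][1]++ -> VV[1]=[0, 1]
Event 2: SEND 0->1: VV[0][0]++ -> VV[0]=[1, 0], msg_vec=[1, 0]; VV[1]=max(VV[1],msg_vec) then VV[1][1]++ -> VV[1]=[1, 2]
Event 3: SEND 1->0: VV[1][1]++ -> VV[1]=[1, 3], msg_vec=[1, 3]; VV[0]=max(VV[0],msg_vec) then VV[0][0]++ -> VV[0]=[2, 3]
Event 4: SEND 1->0: VV[1][1]++ -> VV[1]=[1, 4], msg_vec=[1, 4]; VV[0]=max(VV[0],msg_vec) then VV[0][0]++ -> VV[0]=[3, 4]
Event 5: LOCAL 1: VV[1][1]++ -> VV[1]=[1, 5]
Event 6: SEND 1->0: VV[1][1]++ -> VV[1]=[1, 6], msg_vec=[1, 6]; VV[0]=max(VV[0],msg_vec) then VV[0][0]++ -> VV[0]=[4, 6]
Event 7: LOCAL 0: VV[0][0]++ -> VV[0]=[5, 6]
Event 8: LOCAL 1: VV[1][1]++ -> VV[1]=[1, 7]
Event 9: LOCAL 0: VV[0][0]++ -> VV[0]=[6, 6]
Final vectors: VV[0]=[6, 6]; VV[1]=[1, 7]

Answer: 1 7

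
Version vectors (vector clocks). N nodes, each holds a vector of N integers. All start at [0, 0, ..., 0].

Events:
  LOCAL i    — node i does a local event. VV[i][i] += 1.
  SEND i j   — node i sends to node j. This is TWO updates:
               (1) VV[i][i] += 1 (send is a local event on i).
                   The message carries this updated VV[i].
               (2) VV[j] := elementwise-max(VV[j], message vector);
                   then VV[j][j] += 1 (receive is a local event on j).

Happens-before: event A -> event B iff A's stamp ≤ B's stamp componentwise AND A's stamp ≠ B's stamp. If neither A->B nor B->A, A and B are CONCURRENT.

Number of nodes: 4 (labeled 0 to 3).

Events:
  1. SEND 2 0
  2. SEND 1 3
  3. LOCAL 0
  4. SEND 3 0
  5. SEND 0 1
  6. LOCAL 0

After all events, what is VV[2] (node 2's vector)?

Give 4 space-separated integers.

Answer: 0 0 1 0

Derivation:
Initial: VV[0]=[0, 0, 0, 0]
Initial: VV[1]=[0, 0, 0, 0]
Initial: VV[2]=[0, 0, 0, 0]
Initial: VV[3]=[0, 0, 0, 0]
Event 1: SEND 2->0: VV[2][2]++ -> VV[2]=[0, 0, 1, 0], msg_vec=[0, 0, 1, 0]; VV[0]=max(VV[0],msg_vec) then VV[0][0]++ -> VV[0]=[1, 0, 1, 0]
Event 2: SEND 1->3: VV[1][1]++ -> VV[1]=[0, 1, 0, 0], msg_vec=[0, 1, 0, 0]; VV[3]=max(VV[3],msg_vec) then VV[3][3]++ -> VV[3]=[0, 1, 0, 1]
Event 3: LOCAL 0: VV[0][0]++ -> VV[0]=[2, 0, 1, 0]
Event 4: SEND 3->0: VV[3][3]++ -> VV[3]=[0, 1, 0, 2], msg_vec=[0, 1, 0, 2]; VV[0]=max(VV[0],msg_vec) then VV[0][0]++ -> VV[0]=[3, 1, 1, 2]
Event 5: SEND 0->1: VV[0][0]++ -> VV[0]=[4, 1, 1, 2], msg_vec=[4, 1, 1, 2]; VV[1]=max(VV[1],msg_vec) then VV[1][1]++ -> VV[1]=[4, 2, 1, 2]
Event 6: LOCAL 0: VV[0][0]++ -> VV[0]=[5, 1, 1, 2]
Final vectors: VV[0]=[5, 1, 1, 2]; VV[1]=[4, 2, 1, 2]; VV[2]=[0, 0, 1, 0]; VV[3]=[0, 1, 0, 2]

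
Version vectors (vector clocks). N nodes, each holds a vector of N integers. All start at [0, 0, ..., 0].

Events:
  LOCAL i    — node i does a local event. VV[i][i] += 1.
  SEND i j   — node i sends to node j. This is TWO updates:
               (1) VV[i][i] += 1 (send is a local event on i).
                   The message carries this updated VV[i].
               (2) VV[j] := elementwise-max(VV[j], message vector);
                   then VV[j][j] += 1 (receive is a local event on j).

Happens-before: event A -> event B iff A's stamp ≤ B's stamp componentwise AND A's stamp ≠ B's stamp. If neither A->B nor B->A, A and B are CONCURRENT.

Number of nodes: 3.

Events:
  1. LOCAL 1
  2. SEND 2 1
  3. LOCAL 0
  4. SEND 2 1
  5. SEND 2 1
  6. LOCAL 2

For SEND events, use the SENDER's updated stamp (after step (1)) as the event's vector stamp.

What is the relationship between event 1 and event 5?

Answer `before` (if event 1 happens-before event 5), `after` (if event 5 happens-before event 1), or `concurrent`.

Initial: VV[0]=[0, 0, 0]
Initial: VV[1]=[0, 0, 0]
Initial: VV[2]=[0, 0, 0]
Event 1: LOCAL 1: VV[1][1]++ -> VV[1]=[0, 1, 0]
Event 2: SEND 2->1: VV[2][2]++ -> VV[2]=[0, 0, 1], msg_vec=[0, 0, 1]; VV[1]=max(VV[1],msg_vec) then VV[1][1]++ -> VV[1]=[0, 2, 1]
Event 3: LOCAL 0: VV[0][0]++ -> VV[0]=[1, 0, 0]
Event 4: SEND 2->1: VV[2][2]++ -> VV[2]=[0, 0, 2], msg_vec=[0, 0, 2]; VV[1]=max(VV[1],msg_vec) then VV[1][1]++ -> VV[1]=[0, 3, 2]
Event 5: SEND 2->1: VV[2][2]++ -> VV[2]=[0, 0, 3], msg_vec=[0, 0, 3]; VV[1]=max(VV[1],msg_vec) then VV[1][1]++ -> VV[1]=[0, 4, 3]
Event 6: LOCAL 2: VV[2][2]++ -> VV[2]=[0, 0, 4]
Event 1 stamp: [0, 1, 0]
Event 5 stamp: [0, 0, 3]
[0, 1, 0] <= [0, 0, 3]? False
[0, 0, 3] <= [0, 1, 0]? False
Relation: concurrent

Answer: concurrent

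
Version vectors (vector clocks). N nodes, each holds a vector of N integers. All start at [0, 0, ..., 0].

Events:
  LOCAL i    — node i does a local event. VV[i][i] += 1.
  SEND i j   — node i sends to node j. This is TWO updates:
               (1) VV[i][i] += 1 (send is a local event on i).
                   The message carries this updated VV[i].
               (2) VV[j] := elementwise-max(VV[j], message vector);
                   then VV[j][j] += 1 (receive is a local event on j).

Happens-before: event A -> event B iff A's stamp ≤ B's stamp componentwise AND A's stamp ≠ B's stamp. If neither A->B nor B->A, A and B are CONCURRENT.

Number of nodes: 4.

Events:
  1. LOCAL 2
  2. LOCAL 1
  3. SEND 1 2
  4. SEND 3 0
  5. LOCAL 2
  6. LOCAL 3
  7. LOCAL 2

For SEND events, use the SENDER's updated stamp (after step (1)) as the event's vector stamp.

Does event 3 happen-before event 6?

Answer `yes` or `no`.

Initial: VV[0]=[0, 0, 0, 0]
Initial: VV[1]=[0, 0, 0, 0]
Initial: VV[2]=[0, 0, 0, 0]
Initial: VV[3]=[0, 0, 0, 0]
Event 1: LOCAL 2: VV[2][2]++ -> VV[2]=[0, 0, 1, 0]
Event 2: LOCAL 1: VV[1][1]++ -> VV[1]=[0, 1, 0, 0]
Event 3: SEND 1->2: VV[1][1]++ -> VV[1]=[0, 2, 0, 0], msg_vec=[0, 2, 0, 0]; VV[2]=max(VV[2],msg_vec) then VV[2][2]++ -> VV[2]=[0, 2, 2, 0]
Event 4: SEND 3->0: VV[3][3]++ -> VV[3]=[0, 0, 0, 1], msg_vec=[0, 0, 0, 1]; VV[0]=max(VV[0],msg_vec) then VV[0][0]++ -> VV[0]=[1, 0, 0, 1]
Event 5: LOCAL 2: VV[2][2]++ -> VV[2]=[0, 2, 3, 0]
Event 6: LOCAL 3: VV[3][3]++ -> VV[3]=[0, 0, 0, 2]
Event 7: LOCAL 2: VV[2][2]++ -> VV[2]=[0, 2, 4, 0]
Event 3 stamp: [0, 2, 0, 0]
Event 6 stamp: [0, 0, 0, 2]
[0, 2, 0, 0] <= [0, 0, 0, 2]? False. Equal? False. Happens-before: False

Answer: no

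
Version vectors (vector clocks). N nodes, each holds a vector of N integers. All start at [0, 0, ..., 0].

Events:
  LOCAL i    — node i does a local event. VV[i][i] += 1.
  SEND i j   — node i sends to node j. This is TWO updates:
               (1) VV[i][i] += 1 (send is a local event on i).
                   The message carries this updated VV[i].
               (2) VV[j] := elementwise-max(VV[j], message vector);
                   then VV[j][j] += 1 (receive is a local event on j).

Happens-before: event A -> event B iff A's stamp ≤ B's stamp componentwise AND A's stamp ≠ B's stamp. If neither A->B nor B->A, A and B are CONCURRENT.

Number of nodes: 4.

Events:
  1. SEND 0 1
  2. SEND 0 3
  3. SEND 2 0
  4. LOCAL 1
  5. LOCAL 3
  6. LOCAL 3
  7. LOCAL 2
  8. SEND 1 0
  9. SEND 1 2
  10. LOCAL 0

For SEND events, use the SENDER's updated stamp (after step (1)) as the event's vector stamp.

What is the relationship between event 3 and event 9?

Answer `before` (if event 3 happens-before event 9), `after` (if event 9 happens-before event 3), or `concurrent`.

Answer: concurrent

Derivation:
Initial: VV[0]=[0, 0, 0, 0]
Initial: VV[1]=[0, 0, 0, 0]
Initial: VV[2]=[0, 0, 0, 0]
Initial: VV[3]=[0, 0, 0, 0]
Event 1: SEND 0->1: VV[0][0]++ -> VV[0]=[1, 0, 0, 0], msg_vec=[1, 0, 0, 0]; VV[1]=max(VV[1],msg_vec) then VV[1][1]++ -> VV[1]=[1, 1, 0, 0]
Event 2: SEND 0->3: VV[0][0]++ -> VV[0]=[2, 0, 0, 0], msg_vec=[2, 0, 0, 0]; VV[3]=max(VV[3],msg_vec) then VV[3][3]++ -> VV[3]=[2, 0, 0, 1]
Event 3: SEND 2->0: VV[2][2]++ -> VV[2]=[0, 0, 1, 0], msg_vec=[0, 0, 1, 0]; VV[0]=max(VV[0],msg_vec) then VV[0][0]++ -> VV[0]=[3, 0, 1, 0]
Event 4: LOCAL 1: VV[1][1]++ -> VV[1]=[1, 2, 0, 0]
Event 5: LOCAL 3: VV[3][3]++ -> VV[3]=[2, 0, 0, 2]
Event 6: LOCAL 3: VV[3][3]++ -> VV[3]=[2, 0, 0, 3]
Event 7: LOCAL 2: VV[2][2]++ -> VV[2]=[0, 0, 2, 0]
Event 8: SEND 1->0: VV[1][1]++ -> VV[1]=[1, 3, 0, 0], msg_vec=[1, 3, 0, 0]; VV[0]=max(VV[0],msg_vec) then VV[0][0]++ -> VV[0]=[4, 3, 1, 0]
Event 9: SEND 1->2: VV[1][1]++ -> VV[1]=[1, 4, 0, 0], msg_vec=[1, 4, 0, 0]; VV[2]=max(VV[2],msg_vec) then VV[2][2]++ -> VV[2]=[1, 4, 3, 0]
Event 10: LOCAL 0: VV[0][0]++ -> VV[0]=[5, 3, 1, 0]
Event 3 stamp: [0, 0, 1, 0]
Event 9 stamp: [1, 4, 0, 0]
[0, 0, 1, 0] <= [1, 4, 0, 0]? False
[1, 4, 0, 0] <= [0, 0, 1, 0]? False
Relation: concurrent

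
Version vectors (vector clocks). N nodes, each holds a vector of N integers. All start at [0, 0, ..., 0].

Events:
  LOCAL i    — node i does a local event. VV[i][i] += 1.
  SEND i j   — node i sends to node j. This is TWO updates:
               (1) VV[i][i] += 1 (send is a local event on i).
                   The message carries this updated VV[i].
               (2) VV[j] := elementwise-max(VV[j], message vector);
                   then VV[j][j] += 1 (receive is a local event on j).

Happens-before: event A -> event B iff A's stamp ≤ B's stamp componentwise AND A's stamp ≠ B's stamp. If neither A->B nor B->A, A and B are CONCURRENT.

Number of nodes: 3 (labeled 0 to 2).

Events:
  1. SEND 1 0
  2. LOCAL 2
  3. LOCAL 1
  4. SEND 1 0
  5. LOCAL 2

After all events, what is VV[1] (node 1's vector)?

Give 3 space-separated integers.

Initial: VV[0]=[0, 0, 0]
Initial: VV[1]=[0, 0, 0]
Initial: VV[2]=[0, 0, 0]
Event 1: SEND 1->0: VV[1][1]++ -> VV[1]=[0, 1, 0], msg_vec=[0, 1, 0]; VV[0]=max(VV[0],msg_vec) then VV[0][0]++ -> VV[0]=[1, 1, 0]
Event 2: LOCAL 2: VV[2][2]++ -> VV[2]=[0, 0, 1]
Event 3: LOCAL 1: VV[1][1]++ -> VV[1]=[0, 2, 0]
Event 4: SEND 1->0: VV[1][1]++ -> VV[1]=[0, 3, 0], msg_vec=[0, 3, 0]; VV[0]=max(VV[0],msg_vec) then VV[0][0]++ -> VV[0]=[2, 3, 0]
Event 5: LOCAL 2: VV[2][2]++ -> VV[2]=[0, 0, 2]
Final vectors: VV[0]=[2, 3, 0]; VV[1]=[0, 3, 0]; VV[2]=[0, 0, 2]

Answer: 0 3 0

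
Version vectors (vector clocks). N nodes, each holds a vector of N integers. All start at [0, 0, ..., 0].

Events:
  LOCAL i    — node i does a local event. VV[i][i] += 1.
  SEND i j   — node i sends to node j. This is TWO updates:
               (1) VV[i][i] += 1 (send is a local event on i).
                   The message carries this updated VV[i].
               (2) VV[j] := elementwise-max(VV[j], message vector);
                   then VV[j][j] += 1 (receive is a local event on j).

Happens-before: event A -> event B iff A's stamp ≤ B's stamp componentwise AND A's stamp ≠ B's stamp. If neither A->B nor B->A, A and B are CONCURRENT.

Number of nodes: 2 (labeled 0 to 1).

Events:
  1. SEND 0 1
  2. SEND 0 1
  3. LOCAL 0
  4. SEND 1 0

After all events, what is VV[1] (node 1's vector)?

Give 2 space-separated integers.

Initial: VV[0]=[0, 0]
Initial: VV[1]=[0, 0]
Event 1: SEND 0->1: VV[0][0]++ -> VV[0]=[1, 0], msg_vec=[1, 0]; VV[1]=max(VV[1],msg_vec) then VV[1][1]++ -> VV[1]=[1, 1]
Event 2: SEND 0->1: VV[0][0]++ -> VV[0]=[2, 0], msg_vec=[2, 0]; VV[1]=max(VV[1],msg_vec) then VV[1][1]++ -> VV[1]=[2, 2]
Event 3: LOCAL 0: VV[0][0]++ -> VV[0]=[3, 0]
Event 4: SEND 1->0: VV[1][1]++ -> VV[1]=[2, 3], msg_vec=[2, 3]; VV[0]=max(VV[0],msg_vec) then VV[0][0]++ -> VV[0]=[4, 3]
Final vectors: VV[0]=[4, 3]; VV[1]=[2, 3]

Answer: 2 3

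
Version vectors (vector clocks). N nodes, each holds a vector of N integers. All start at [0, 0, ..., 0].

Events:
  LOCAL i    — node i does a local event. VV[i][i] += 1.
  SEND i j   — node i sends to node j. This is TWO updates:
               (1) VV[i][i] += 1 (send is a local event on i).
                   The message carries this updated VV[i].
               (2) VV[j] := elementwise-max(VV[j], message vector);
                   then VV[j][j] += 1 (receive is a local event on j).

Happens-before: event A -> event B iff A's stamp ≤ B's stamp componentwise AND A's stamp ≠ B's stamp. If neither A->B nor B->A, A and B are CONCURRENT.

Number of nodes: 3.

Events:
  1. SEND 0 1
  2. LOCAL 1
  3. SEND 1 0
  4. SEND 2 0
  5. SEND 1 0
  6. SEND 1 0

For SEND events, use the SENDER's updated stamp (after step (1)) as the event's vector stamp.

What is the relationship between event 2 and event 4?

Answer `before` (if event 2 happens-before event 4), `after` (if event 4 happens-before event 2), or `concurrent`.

Answer: concurrent

Derivation:
Initial: VV[0]=[0, 0, 0]
Initial: VV[1]=[0, 0, 0]
Initial: VV[2]=[0, 0, 0]
Event 1: SEND 0->1: VV[0][0]++ -> VV[0]=[1, 0, 0], msg_vec=[1, 0, 0]; VV[1]=max(VV[1],msg_vec) then VV[1][1]++ -> VV[1]=[1, 1, 0]
Event 2: LOCAL 1: VV[1][1]++ -> VV[1]=[1, 2, 0]
Event 3: SEND 1->0: VV[1][1]++ -> VV[1]=[1, 3, 0], msg_vec=[1, 3, 0]; VV[0]=max(VV[0],msg_vec) then VV[0][0]++ -> VV[0]=[2, 3, 0]
Event 4: SEND 2->0: VV[2][2]++ -> VV[2]=[0, 0, 1], msg_vec=[0, 0, 1]; VV[0]=max(VV[0],msg_vec) then VV[0][0]++ -> VV[0]=[3, 3, 1]
Event 5: SEND 1->0: VV[1][1]++ -> VV[1]=[1, 4, 0], msg_vec=[1, 4, 0]; VV[0]=max(VV[0],msg_vec) then VV[0][0]++ -> VV[0]=[4, 4, 1]
Event 6: SEND 1->0: VV[1][1]++ -> VV[1]=[1, 5, 0], msg_vec=[1, 5, 0]; VV[0]=max(VV[0],msg_vec) then VV[0][0]++ -> VV[0]=[5, 5, 1]
Event 2 stamp: [1, 2, 0]
Event 4 stamp: [0, 0, 1]
[1, 2, 0] <= [0, 0, 1]? False
[0, 0, 1] <= [1, 2, 0]? False
Relation: concurrent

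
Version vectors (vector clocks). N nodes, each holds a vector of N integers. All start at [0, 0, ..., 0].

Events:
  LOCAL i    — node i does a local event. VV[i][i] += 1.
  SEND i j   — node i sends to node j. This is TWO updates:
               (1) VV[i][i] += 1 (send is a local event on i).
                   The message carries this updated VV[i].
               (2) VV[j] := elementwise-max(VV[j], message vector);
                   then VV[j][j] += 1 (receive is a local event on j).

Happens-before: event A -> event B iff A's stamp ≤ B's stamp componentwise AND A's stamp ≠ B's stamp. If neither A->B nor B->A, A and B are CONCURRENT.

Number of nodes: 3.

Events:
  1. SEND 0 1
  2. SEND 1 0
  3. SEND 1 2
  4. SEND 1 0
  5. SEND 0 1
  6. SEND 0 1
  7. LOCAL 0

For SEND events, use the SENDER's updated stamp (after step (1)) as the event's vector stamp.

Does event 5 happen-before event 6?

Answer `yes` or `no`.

Initial: VV[0]=[0, 0, 0]
Initial: VV[1]=[0, 0, 0]
Initial: VV[2]=[0, 0, 0]
Event 1: SEND 0->1: VV[0][0]++ -> VV[0]=[1, 0, 0], msg_vec=[1, 0, 0]; VV[1]=max(VV[1],msg_vec) then VV[1][1]++ -> VV[1]=[1, 1, 0]
Event 2: SEND 1->0: VV[1][1]++ -> VV[1]=[1, 2, 0], msg_vec=[1, 2, 0]; VV[0]=max(VV[0],msg_vec) then VV[0][0]++ -> VV[0]=[2, 2, 0]
Event 3: SEND 1->2: VV[1][1]++ -> VV[1]=[1, 3, 0], msg_vec=[1, 3, 0]; VV[2]=max(VV[2],msg_vec) then VV[2][2]++ -> VV[2]=[1, 3, 1]
Event 4: SEND 1->0: VV[1][1]++ -> VV[1]=[1, 4, 0], msg_vec=[1, 4, 0]; VV[0]=max(VV[0],msg_vec) then VV[0][0]++ -> VV[0]=[3, 4, 0]
Event 5: SEND 0->1: VV[0][0]++ -> VV[0]=[4, 4, 0], msg_vec=[4, 4, 0]; VV[1]=max(VV[1],msg_vec) then VV[1][1]++ -> VV[1]=[4, 5, 0]
Event 6: SEND 0->1: VV[0][0]++ -> VV[0]=[5, 4, 0], msg_vec=[5, 4, 0]; VV[1]=max(VV[1],msg_vec) then VV[1][1]++ -> VV[1]=[5, 6, 0]
Event 7: LOCAL 0: VV[0][0]++ -> VV[0]=[6, 4, 0]
Event 5 stamp: [4, 4, 0]
Event 6 stamp: [5, 4, 0]
[4, 4, 0] <= [5, 4, 0]? True. Equal? False. Happens-before: True

Answer: yes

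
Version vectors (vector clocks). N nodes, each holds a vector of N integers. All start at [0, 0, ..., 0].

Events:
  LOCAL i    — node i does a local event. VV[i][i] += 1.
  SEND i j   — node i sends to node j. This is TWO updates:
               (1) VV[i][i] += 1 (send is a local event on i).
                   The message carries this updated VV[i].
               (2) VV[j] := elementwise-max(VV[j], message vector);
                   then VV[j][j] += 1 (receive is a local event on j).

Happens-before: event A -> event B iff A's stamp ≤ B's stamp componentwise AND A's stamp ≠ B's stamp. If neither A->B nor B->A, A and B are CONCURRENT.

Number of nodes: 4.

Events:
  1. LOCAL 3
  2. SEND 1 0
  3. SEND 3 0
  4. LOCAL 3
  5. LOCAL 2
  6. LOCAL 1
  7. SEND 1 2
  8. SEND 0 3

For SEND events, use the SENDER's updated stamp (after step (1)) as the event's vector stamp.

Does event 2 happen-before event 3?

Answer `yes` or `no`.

Initial: VV[0]=[0, 0, 0, 0]
Initial: VV[1]=[0, 0, 0, 0]
Initial: VV[2]=[0, 0, 0, 0]
Initial: VV[3]=[0, 0, 0, 0]
Event 1: LOCAL 3: VV[3][3]++ -> VV[3]=[0, 0, 0, 1]
Event 2: SEND 1->0: VV[1][1]++ -> VV[1]=[0, 1, 0, 0], msg_vec=[0, 1, 0, 0]; VV[0]=max(VV[0],msg_vec) then VV[0][0]++ -> VV[0]=[1, 1, 0, 0]
Event 3: SEND 3->0: VV[3][3]++ -> VV[3]=[0, 0, 0, 2], msg_vec=[0, 0, 0, 2]; VV[0]=max(VV[0],msg_vec) then VV[0][0]++ -> VV[0]=[2, 1, 0, 2]
Event 4: LOCAL 3: VV[3][3]++ -> VV[3]=[0, 0, 0, 3]
Event 5: LOCAL 2: VV[2][2]++ -> VV[2]=[0, 0, 1, 0]
Event 6: LOCAL 1: VV[1][1]++ -> VV[1]=[0, 2, 0, 0]
Event 7: SEND 1->2: VV[1][1]++ -> VV[1]=[0, 3, 0, 0], msg_vec=[0, 3, 0, 0]; VV[2]=max(VV[2],msg_vec) then VV[2][2]++ -> VV[2]=[0, 3, 2, 0]
Event 8: SEND 0->3: VV[0][0]++ -> VV[0]=[3, 1, 0, 2], msg_vec=[3, 1, 0, 2]; VV[3]=max(VV[3],msg_vec) then VV[3][3]++ -> VV[3]=[3, 1, 0, 4]
Event 2 stamp: [0, 1, 0, 0]
Event 3 stamp: [0, 0, 0, 2]
[0, 1, 0, 0] <= [0, 0, 0, 2]? False. Equal? False. Happens-before: False

Answer: no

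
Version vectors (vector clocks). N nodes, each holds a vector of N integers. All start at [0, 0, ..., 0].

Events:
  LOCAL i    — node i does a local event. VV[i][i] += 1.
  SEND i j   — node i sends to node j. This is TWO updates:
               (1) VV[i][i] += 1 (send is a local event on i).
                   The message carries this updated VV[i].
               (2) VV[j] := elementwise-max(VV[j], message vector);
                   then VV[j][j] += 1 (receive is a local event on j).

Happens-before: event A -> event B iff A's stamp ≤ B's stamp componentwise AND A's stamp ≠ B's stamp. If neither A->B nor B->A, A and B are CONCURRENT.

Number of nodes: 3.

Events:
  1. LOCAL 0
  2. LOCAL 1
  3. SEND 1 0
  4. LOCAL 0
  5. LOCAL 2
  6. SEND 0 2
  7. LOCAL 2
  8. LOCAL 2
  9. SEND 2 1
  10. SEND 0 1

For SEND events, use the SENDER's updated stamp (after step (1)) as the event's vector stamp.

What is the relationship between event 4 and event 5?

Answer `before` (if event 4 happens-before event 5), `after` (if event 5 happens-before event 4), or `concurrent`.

Initial: VV[0]=[0, 0, 0]
Initial: VV[1]=[0, 0, 0]
Initial: VV[2]=[0, 0, 0]
Event 1: LOCAL 0: VV[0][0]++ -> VV[0]=[1, 0, 0]
Event 2: LOCAL 1: VV[1][1]++ -> VV[1]=[0, 1, 0]
Event 3: SEND 1->0: VV[1][1]++ -> VV[1]=[0, 2, 0], msg_vec=[0, 2, 0]; VV[0]=max(VV[0],msg_vec) then VV[0][0]++ -> VV[0]=[2, 2, 0]
Event 4: LOCAL 0: VV[0][0]++ -> VV[0]=[3, 2, 0]
Event 5: LOCAL 2: VV[2][2]++ -> VV[2]=[0, 0, 1]
Event 6: SEND 0->2: VV[0][0]++ -> VV[0]=[4, 2, 0], msg_vec=[4, 2, 0]; VV[2]=max(VV[2],msg_vec) then VV[2][2]++ -> VV[2]=[4, 2, 2]
Event 7: LOCAL 2: VV[2][2]++ -> VV[2]=[4, 2, 3]
Event 8: LOCAL 2: VV[2][2]++ -> VV[2]=[4, 2, 4]
Event 9: SEND 2->1: VV[2][2]++ -> VV[2]=[4, 2, 5], msg_vec=[4, 2, 5]; VV[1]=max(VV[1],msg_vec) then VV[1][1]++ -> VV[1]=[4, 3, 5]
Event 10: SEND 0->1: VV[0][0]++ -> VV[0]=[5, 2, 0], msg_vec=[5, 2, 0]; VV[1]=max(VV[1],msg_vec) then VV[1][1]++ -> VV[1]=[5, 4, 5]
Event 4 stamp: [3, 2, 0]
Event 5 stamp: [0, 0, 1]
[3, 2, 0] <= [0, 0, 1]? False
[0, 0, 1] <= [3, 2, 0]? False
Relation: concurrent

Answer: concurrent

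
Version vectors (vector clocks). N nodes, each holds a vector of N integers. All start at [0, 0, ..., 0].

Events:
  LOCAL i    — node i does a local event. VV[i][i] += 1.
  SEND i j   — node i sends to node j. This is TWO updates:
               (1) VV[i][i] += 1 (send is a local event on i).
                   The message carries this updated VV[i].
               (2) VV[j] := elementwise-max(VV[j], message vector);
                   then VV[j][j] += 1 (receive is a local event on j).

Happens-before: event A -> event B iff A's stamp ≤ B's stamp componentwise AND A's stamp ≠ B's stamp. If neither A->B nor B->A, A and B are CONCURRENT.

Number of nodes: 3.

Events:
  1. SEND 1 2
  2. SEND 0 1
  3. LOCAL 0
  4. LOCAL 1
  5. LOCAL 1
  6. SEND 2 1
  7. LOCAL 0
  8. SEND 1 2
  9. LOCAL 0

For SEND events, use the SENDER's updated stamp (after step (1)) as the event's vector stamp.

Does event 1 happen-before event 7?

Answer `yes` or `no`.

Answer: no

Derivation:
Initial: VV[0]=[0, 0, 0]
Initial: VV[1]=[0, 0, 0]
Initial: VV[2]=[0, 0, 0]
Event 1: SEND 1->2: VV[1][1]++ -> VV[1]=[0, 1, 0], msg_vec=[0, 1, 0]; VV[2]=max(VV[2],msg_vec) then VV[2][2]++ -> VV[2]=[0, 1, 1]
Event 2: SEND 0->1: VV[0][0]++ -> VV[0]=[1, 0, 0], msg_vec=[1, 0, 0]; VV[1]=max(VV[1],msg_vec) then VV[1][1]++ -> VV[1]=[1, 2, 0]
Event 3: LOCAL 0: VV[0][0]++ -> VV[0]=[2, 0, 0]
Event 4: LOCAL 1: VV[1][1]++ -> VV[1]=[1, 3, 0]
Event 5: LOCAL 1: VV[1][1]++ -> VV[1]=[1, 4, 0]
Event 6: SEND 2->1: VV[2][2]++ -> VV[2]=[0, 1, 2], msg_vec=[0, 1, 2]; VV[1]=max(VV[1],msg_vec) then VV[1][1]++ -> VV[1]=[1, 5, 2]
Event 7: LOCAL 0: VV[0][0]++ -> VV[0]=[3, 0, 0]
Event 8: SEND 1->2: VV[1][1]++ -> VV[1]=[1, 6, 2], msg_vec=[1, 6, 2]; VV[2]=max(VV[2],msg_vec) then VV[2][2]++ -> VV[2]=[1, 6, 3]
Event 9: LOCAL 0: VV[0][0]++ -> VV[0]=[4, 0, 0]
Event 1 stamp: [0, 1, 0]
Event 7 stamp: [3, 0, 0]
[0, 1, 0] <= [3, 0, 0]? False. Equal? False. Happens-before: False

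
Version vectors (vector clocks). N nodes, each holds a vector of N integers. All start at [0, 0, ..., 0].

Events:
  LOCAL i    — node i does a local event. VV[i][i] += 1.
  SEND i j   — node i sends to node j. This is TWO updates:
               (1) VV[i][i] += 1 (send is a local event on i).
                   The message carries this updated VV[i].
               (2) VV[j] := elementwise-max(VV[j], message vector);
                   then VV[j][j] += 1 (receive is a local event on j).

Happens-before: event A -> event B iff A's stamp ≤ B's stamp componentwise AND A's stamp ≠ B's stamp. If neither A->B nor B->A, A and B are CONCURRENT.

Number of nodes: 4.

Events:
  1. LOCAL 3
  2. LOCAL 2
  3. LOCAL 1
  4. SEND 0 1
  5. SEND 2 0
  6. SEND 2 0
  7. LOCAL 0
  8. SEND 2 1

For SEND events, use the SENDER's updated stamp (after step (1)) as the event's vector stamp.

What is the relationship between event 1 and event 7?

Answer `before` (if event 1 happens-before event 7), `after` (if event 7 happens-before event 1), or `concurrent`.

Answer: concurrent

Derivation:
Initial: VV[0]=[0, 0, 0, 0]
Initial: VV[1]=[0, 0, 0, 0]
Initial: VV[2]=[0, 0, 0, 0]
Initial: VV[3]=[0, 0, 0, 0]
Event 1: LOCAL 3: VV[3][3]++ -> VV[3]=[0, 0, 0, 1]
Event 2: LOCAL 2: VV[2][2]++ -> VV[2]=[0, 0, 1, 0]
Event 3: LOCAL 1: VV[1][1]++ -> VV[1]=[0, 1, 0, 0]
Event 4: SEND 0->1: VV[0][0]++ -> VV[0]=[1, 0, 0, 0], msg_vec=[1, 0, 0, 0]; VV[1]=max(VV[1],msg_vec) then VV[1][1]++ -> VV[1]=[1, 2, 0, 0]
Event 5: SEND 2->0: VV[2][2]++ -> VV[2]=[0, 0, 2, 0], msg_vec=[0, 0, 2, 0]; VV[0]=max(VV[0],msg_vec) then VV[0][0]++ -> VV[0]=[2, 0, 2, 0]
Event 6: SEND 2->0: VV[2][2]++ -> VV[2]=[0, 0, 3, 0], msg_vec=[0, 0, 3, 0]; VV[0]=max(VV[0],msg_vec) then VV[0][0]++ -> VV[0]=[3, 0, 3, 0]
Event 7: LOCAL 0: VV[0][0]++ -> VV[0]=[4, 0, 3, 0]
Event 8: SEND 2->1: VV[2][2]++ -> VV[2]=[0, 0, 4, 0], msg_vec=[0, 0, 4, 0]; VV[1]=max(VV[1],msg_vec) then VV[1][1]++ -> VV[1]=[1, 3, 4, 0]
Event 1 stamp: [0, 0, 0, 1]
Event 7 stamp: [4, 0, 3, 0]
[0, 0, 0, 1] <= [4, 0, 3, 0]? False
[4, 0, 3, 0] <= [0, 0, 0, 1]? False
Relation: concurrent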